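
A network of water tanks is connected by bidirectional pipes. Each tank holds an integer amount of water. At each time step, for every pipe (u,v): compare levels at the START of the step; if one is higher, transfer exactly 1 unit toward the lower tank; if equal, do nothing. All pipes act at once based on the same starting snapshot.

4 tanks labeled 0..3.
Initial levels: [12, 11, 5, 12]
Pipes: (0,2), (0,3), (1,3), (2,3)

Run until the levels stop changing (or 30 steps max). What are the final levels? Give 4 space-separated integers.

Answer: 9 10 9 12

Derivation:
Step 1: flows [0->2,0=3,3->1,3->2] -> levels [11 12 7 10]
Step 2: flows [0->2,0->3,1->3,3->2] -> levels [9 11 9 11]
Step 3: flows [0=2,3->0,1=3,3->2] -> levels [10 11 10 9]
Step 4: flows [0=2,0->3,1->3,2->3] -> levels [9 10 9 12]
Step 5: flows [0=2,3->0,3->1,3->2] -> levels [10 11 10 9]
  -> period-2 cycle: step 5 state = step 3 state; never stabilizes
  -> state at step 30: (30-3) mod 2 = 1, same as step 4 -> [9 10 9 12]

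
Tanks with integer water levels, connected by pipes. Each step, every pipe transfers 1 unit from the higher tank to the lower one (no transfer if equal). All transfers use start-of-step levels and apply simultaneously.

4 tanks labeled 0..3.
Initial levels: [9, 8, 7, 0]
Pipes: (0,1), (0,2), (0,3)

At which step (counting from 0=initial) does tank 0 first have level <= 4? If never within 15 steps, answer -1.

Step 1: flows [0->1,0->2,0->3] -> levels [6 9 8 1]
Step 2: flows [1->0,2->0,0->3] -> levels [7 8 7 2]
Step 3: flows [1->0,0=2,0->3] -> levels [7 7 7 3]
Step 4: flows [0=1,0=2,0->3] -> levels [6 7 7 4]
Step 5: flows [1->0,2->0,0->3] -> levels [7 6 6 5]
Step 6: flows [0->1,0->2,0->3] -> levels [4 7 7 6]
Tank 0 first reaches <=4 at step 6

Answer: 6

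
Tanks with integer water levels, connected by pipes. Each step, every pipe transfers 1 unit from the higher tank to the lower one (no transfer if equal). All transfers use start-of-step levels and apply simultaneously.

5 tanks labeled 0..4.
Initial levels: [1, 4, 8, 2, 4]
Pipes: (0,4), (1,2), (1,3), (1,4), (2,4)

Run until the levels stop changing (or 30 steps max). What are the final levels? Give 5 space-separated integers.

Step 1: flows [4->0,2->1,1->3,1=4,2->4] -> levels [2 4 6 3 4]
Step 2: flows [4->0,2->1,1->3,1=4,2->4] -> levels [3 4 4 4 4]
Step 3: flows [4->0,1=2,1=3,1=4,2=4] -> levels [4 4 4 4 3]
Step 4: flows [0->4,1=2,1=3,1->4,2->4] -> levels [3 3 3 4 6]
Step 5: flows [4->0,1=2,3->1,4->1,4->2] -> levels [4 5 4 3 3]
Step 6: flows [0->4,1->2,1->3,1->4,2->4] -> levels [3 2 4 4 6]
Step 7: flows [4->0,2->1,3->1,4->1,4->2] -> levels [4 5 4 3 3]
  -> period-2 cycle: step 7 state = step 5 state; never stabilizes
  -> state at step 30: (30-5) mod 2 = 1, same as step 6 -> [3 2 4 4 6]

Answer: 3 2 4 4 6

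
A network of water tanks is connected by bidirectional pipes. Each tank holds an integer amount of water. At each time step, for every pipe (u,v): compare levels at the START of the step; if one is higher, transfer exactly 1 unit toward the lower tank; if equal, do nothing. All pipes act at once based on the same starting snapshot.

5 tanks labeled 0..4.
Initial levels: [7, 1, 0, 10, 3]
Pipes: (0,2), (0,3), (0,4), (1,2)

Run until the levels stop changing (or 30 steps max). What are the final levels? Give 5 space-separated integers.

Step 1: flows [0->2,3->0,0->4,1->2] -> levels [6 0 2 9 4]
Step 2: flows [0->2,3->0,0->4,2->1] -> levels [5 1 2 8 5]
Step 3: flows [0->2,3->0,0=4,2->1] -> levels [5 2 2 7 5]
Step 4: flows [0->2,3->0,0=4,1=2] -> levels [5 2 3 6 5]
Step 5: flows [0->2,3->0,0=4,2->1] -> levels [5 3 3 5 5]
Step 6: flows [0->2,0=3,0=4,1=2] -> levels [4 3 4 5 5]
Step 7: flows [0=2,3->0,4->0,2->1] -> levels [6 4 3 4 4]
Step 8: flows [0->2,0->3,0->4,1->2] -> levels [3 3 5 5 5]
Step 9: flows [2->0,3->0,4->0,2->1] -> levels [6 4 3 4 4]
  -> period-2 cycle: step 9 state = step 7 state; never stabilizes
  -> state at step 30: (30-7) mod 2 = 1, same as step 8 -> [3 3 5 5 5]

Answer: 3 3 5 5 5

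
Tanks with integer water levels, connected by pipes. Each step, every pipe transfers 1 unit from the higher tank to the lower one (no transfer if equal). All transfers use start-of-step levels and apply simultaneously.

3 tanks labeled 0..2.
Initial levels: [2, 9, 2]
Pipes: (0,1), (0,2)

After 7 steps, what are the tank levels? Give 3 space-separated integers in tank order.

Answer: 5 4 4

Derivation:
Step 1: flows [1->0,0=2] -> levels [3 8 2]
Step 2: flows [1->0,0->2] -> levels [3 7 3]
Step 3: flows [1->0,0=2] -> levels [4 6 3]
Step 4: flows [1->0,0->2] -> levels [4 5 4]
Step 5: flows [1->0,0=2] -> levels [5 4 4]
Step 6: flows [0->1,0->2] -> levels [3 5 5]
Step 7: flows [1->0,2->0] -> levels [5 4 4]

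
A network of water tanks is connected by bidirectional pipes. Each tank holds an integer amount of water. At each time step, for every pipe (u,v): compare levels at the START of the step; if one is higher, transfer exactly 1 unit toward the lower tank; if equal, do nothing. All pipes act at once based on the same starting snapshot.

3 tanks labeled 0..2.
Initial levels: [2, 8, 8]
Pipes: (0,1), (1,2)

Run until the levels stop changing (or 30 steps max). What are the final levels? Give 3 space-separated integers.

Step 1: flows [1->0,1=2] -> levels [3 7 8]
Step 2: flows [1->0,2->1] -> levels [4 7 7]
Step 3: flows [1->0,1=2] -> levels [5 6 7]
Step 4: flows [1->0,2->1] -> levels [6 6 6]
Step 5: flows [0=1,1=2] -> levels [6 6 6]
  -> stable (no change)

Answer: 6 6 6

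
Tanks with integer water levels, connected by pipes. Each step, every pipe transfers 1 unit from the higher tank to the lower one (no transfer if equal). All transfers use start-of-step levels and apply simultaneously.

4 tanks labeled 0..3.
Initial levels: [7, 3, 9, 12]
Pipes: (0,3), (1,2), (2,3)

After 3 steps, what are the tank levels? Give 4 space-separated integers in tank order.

Answer: 8 6 7 10

Derivation:
Step 1: flows [3->0,2->1,3->2] -> levels [8 4 9 10]
Step 2: flows [3->0,2->1,3->2] -> levels [9 5 9 8]
Step 3: flows [0->3,2->1,2->3] -> levels [8 6 7 10]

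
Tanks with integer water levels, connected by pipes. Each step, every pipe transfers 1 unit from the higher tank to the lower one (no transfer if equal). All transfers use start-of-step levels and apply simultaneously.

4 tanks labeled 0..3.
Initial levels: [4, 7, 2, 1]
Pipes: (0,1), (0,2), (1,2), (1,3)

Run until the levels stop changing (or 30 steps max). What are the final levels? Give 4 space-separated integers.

Answer: 4 2 4 4

Derivation:
Step 1: flows [1->0,0->2,1->2,1->3] -> levels [4 4 4 2]
Step 2: flows [0=1,0=2,1=2,1->3] -> levels [4 3 4 3]
Step 3: flows [0->1,0=2,2->1,1=3] -> levels [3 5 3 3]
Step 4: flows [1->0,0=2,1->2,1->3] -> levels [4 2 4 4]
Step 5: flows [0->1,0=2,2->1,3->1] -> levels [3 5 3 3]
  -> period-2 cycle: step 5 state = step 3 state; never stabilizes
  -> state at step 30: (30-3) mod 2 = 1, same as step 4 -> [4 2 4 4]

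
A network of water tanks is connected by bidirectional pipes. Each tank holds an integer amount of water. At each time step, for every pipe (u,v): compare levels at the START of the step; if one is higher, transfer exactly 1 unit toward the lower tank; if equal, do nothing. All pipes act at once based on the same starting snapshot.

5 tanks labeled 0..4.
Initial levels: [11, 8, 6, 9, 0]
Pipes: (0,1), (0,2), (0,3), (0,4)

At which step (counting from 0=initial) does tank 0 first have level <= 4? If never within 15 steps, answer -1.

Step 1: flows [0->1,0->2,0->3,0->4] -> levels [7 9 7 10 1]
Step 2: flows [1->0,0=2,3->0,0->4] -> levels [8 8 7 9 2]
Step 3: flows [0=1,0->2,3->0,0->4] -> levels [7 8 8 8 3]
Step 4: flows [1->0,2->0,3->0,0->4] -> levels [9 7 7 7 4]
Step 5: flows [0->1,0->2,0->3,0->4] -> levels [5 8 8 8 5]
Step 6: flows [1->0,2->0,3->0,0=4] -> levels [8 7 7 7 5]
Step 7: flows [0->1,0->2,0->3,0->4] -> levels [4 8 8 8 6]
Tank 0 first reaches <=4 at step 7

Answer: 7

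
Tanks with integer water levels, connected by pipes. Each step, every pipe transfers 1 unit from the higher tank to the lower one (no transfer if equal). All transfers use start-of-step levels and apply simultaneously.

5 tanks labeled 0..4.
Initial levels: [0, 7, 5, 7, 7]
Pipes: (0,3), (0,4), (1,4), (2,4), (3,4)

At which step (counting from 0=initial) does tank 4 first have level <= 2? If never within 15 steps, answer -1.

Step 1: flows [3->0,4->0,1=4,4->2,3=4] -> levels [2 7 6 6 5]
Step 2: flows [3->0,4->0,1->4,2->4,3->4] -> levels [4 6 5 4 7]
Step 3: flows [0=3,4->0,4->1,4->2,4->3] -> levels [5 7 6 5 3]
Step 4: flows [0=3,0->4,1->4,2->4,3->4] -> levels [4 6 5 4 7]
  -> period-2 cycle (repeats step 2); tank 4 never drops to <=2
Tank 4 never reaches <=2 within 15 steps

Answer: -1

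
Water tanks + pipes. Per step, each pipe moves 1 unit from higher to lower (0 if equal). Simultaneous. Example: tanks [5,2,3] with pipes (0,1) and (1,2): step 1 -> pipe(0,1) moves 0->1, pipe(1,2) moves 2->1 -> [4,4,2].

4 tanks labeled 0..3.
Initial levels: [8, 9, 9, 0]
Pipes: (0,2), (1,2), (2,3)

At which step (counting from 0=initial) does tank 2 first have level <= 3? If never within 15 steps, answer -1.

Answer: -1

Derivation:
Step 1: flows [2->0,1=2,2->3] -> levels [9 9 7 1]
Step 2: flows [0->2,1->2,2->3] -> levels [8 8 8 2]
Step 3: flows [0=2,1=2,2->3] -> levels [8 8 7 3]
Step 4: flows [0->2,1->2,2->3] -> levels [7 7 8 4]
Step 5: flows [2->0,2->1,2->3] -> levels [8 8 5 5]
Step 6: flows [0->2,1->2,2=3] -> levels [7 7 7 5]
Step 7: flows [0=2,1=2,2->3] -> levels [7 7 6 6]
Step 8: flows [0->2,1->2,2=3] -> levels [6 6 8 6]
Step 9: flows [2->0,2->1,2->3] -> levels [7 7 5 7]
Step 10: flows [0->2,1->2,3->2] -> levels [6 6 8 6]
  -> period-2 cycle (repeats step 8); tank 2 never drops to <=3
Tank 2 never reaches <=3 within 15 steps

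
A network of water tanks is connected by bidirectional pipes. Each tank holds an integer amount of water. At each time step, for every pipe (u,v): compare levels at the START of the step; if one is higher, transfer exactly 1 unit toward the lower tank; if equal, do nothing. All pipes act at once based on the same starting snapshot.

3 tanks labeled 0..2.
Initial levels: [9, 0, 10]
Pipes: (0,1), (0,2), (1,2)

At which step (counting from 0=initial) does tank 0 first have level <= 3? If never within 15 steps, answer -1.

Answer: -1

Derivation:
Step 1: flows [0->1,2->0,2->1] -> levels [9 2 8]
Step 2: flows [0->1,0->2,2->1] -> levels [7 4 8]
Step 3: flows [0->1,2->0,2->1] -> levels [7 6 6]
Step 4: flows [0->1,0->2,1=2] -> levels [5 7 7]
Step 5: flows [1->0,2->0,1=2] -> levels [7 6 6]
  -> period-2 cycle (repeats step 3); tank 0 never drops to <=3
Tank 0 never reaches <=3 within 15 steps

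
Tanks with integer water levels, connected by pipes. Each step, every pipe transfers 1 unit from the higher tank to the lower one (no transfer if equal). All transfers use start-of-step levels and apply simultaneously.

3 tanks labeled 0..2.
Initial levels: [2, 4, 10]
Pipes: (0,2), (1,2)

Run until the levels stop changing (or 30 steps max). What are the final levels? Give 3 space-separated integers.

Step 1: flows [2->0,2->1] -> levels [3 5 8]
Step 2: flows [2->0,2->1] -> levels [4 6 6]
Step 3: flows [2->0,1=2] -> levels [5 6 5]
Step 4: flows [0=2,1->2] -> levels [5 5 6]
Step 5: flows [2->0,2->1] -> levels [6 6 4]
Step 6: flows [0->2,1->2] -> levels [5 5 6]
  -> period-2 cycle: step 6 state = step 4 state; never stabilizes
  -> state at step 30: (30-4) mod 2 = 0, same as step 4 -> [5 5 6]

Answer: 5 5 6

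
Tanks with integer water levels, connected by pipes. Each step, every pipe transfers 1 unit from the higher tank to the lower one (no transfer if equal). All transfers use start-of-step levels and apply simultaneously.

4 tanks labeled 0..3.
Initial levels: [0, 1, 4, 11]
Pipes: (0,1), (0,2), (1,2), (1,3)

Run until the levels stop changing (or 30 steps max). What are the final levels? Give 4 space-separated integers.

Answer: 4 3 4 5

Derivation:
Step 1: flows [1->0,2->0,2->1,3->1] -> levels [2 2 2 10]
Step 2: flows [0=1,0=2,1=2,3->1] -> levels [2 3 2 9]
Step 3: flows [1->0,0=2,1->2,3->1] -> levels [3 2 3 8]
Step 4: flows [0->1,0=2,2->1,3->1] -> levels [2 5 2 7]
Step 5: flows [1->0,0=2,1->2,3->1] -> levels [3 4 3 6]
Step 6: flows [1->0,0=2,1->2,3->1] -> levels [4 3 4 5]
Step 7: flows [0->1,0=2,2->1,3->1] -> levels [3 6 3 4]
Step 8: flows [1->0,0=2,1->2,1->3] -> levels [4 3 4 5]
  -> period-2 cycle: step 8 state = step 6 state; never stabilizes
  -> state at step 30: (30-6) mod 2 = 0, same as step 6 -> [4 3 4 5]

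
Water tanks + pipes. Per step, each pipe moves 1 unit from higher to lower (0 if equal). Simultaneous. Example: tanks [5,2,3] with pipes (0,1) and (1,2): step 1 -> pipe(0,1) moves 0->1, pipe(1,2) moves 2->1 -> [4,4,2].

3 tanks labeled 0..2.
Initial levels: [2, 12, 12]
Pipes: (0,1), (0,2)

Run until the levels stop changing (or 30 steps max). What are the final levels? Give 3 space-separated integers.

Step 1: flows [1->0,2->0] -> levels [4 11 11]
Step 2: flows [1->0,2->0] -> levels [6 10 10]
Step 3: flows [1->0,2->0] -> levels [8 9 9]
Step 4: flows [1->0,2->0] -> levels [10 8 8]
Step 5: flows [0->1,0->2] -> levels [8 9 9]
  -> period-2 cycle: step 5 state = step 3 state; never stabilizes
  -> state at step 30: (30-3) mod 2 = 1, same as step 4 -> [10 8 8]

Answer: 10 8 8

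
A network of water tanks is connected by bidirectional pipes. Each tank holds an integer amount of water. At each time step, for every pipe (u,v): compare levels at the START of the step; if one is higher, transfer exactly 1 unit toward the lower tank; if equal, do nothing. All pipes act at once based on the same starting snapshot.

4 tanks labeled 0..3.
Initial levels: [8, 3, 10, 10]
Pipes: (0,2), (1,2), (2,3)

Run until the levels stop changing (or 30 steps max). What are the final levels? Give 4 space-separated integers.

Step 1: flows [2->0,2->1,2=3] -> levels [9 4 8 10]
Step 2: flows [0->2,2->1,3->2] -> levels [8 5 9 9]
Step 3: flows [2->0,2->1,2=3] -> levels [9 6 7 9]
Step 4: flows [0->2,2->1,3->2] -> levels [8 7 8 8]
Step 5: flows [0=2,2->1,2=3] -> levels [8 8 7 8]
Step 6: flows [0->2,1->2,3->2] -> levels [7 7 10 7]
Step 7: flows [2->0,2->1,2->3] -> levels [8 8 7 8]
  -> period-2 cycle: step 7 state = step 5 state; never stabilizes
  -> state at step 30: (30-5) mod 2 = 1, same as step 6 -> [7 7 10 7]

Answer: 7 7 10 7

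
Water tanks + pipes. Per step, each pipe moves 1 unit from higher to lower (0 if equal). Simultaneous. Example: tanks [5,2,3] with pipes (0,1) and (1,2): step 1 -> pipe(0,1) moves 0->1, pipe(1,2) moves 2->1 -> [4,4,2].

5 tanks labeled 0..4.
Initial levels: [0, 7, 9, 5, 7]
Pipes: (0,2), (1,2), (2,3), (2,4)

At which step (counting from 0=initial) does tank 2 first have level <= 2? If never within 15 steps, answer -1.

Step 1: flows [2->0,2->1,2->3,2->4] -> levels [1 8 5 6 8]
Step 2: flows [2->0,1->2,3->2,4->2] -> levels [2 7 7 5 7]
Step 3: flows [2->0,1=2,2->3,2=4] -> levels [3 7 5 6 7]
Step 4: flows [2->0,1->2,3->2,4->2] -> levels [4 6 7 5 6]
Step 5: flows [2->0,2->1,2->3,2->4] -> levels [5 7 3 6 7]
Step 6: flows [0->2,1->2,3->2,4->2] -> levels [4 6 7 5 6]
  -> period-2 cycle (repeats step 4); tank 2 never drops to <=2
Tank 2 never reaches <=2 within 15 steps

Answer: -1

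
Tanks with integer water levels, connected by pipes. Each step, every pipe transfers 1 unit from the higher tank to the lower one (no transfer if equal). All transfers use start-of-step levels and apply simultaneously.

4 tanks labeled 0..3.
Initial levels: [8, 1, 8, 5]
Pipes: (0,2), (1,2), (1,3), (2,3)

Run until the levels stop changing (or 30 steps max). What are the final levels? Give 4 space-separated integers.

Answer: 6 6 4 6

Derivation:
Step 1: flows [0=2,2->1,3->1,2->3] -> levels [8 3 6 5]
Step 2: flows [0->2,2->1,3->1,2->3] -> levels [7 5 5 5]
Step 3: flows [0->2,1=2,1=3,2=3] -> levels [6 5 6 5]
Step 4: flows [0=2,2->1,1=3,2->3] -> levels [6 6 4 6]
Step 5: flows [0->2,1->2,1=3,3->2] -> levels [5 5 7 5]
Step 6: flows [2->0,2->1,1=3,2->3] -> levels [6 6 4 6]
  -> period-2 cycle: step 6 state = step 4 state; never stabilizes
  -> state at step 30: (30-4) mod 2 = 0, same as step 4 -> [6 6 4 6]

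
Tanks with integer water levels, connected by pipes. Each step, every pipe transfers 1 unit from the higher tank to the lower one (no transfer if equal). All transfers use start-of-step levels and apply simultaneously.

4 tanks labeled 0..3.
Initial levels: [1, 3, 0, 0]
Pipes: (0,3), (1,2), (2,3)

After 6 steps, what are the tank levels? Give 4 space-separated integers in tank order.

Step 1: flows [0->3,1->2,2=3] -> levels [0 2 1 1]
Step 2: flows [3->0,1->2,2=3] -> levels [1 1 2 0]
Step 3: flows [0->3,2->1,2->3] -> levels [0 2 0 2]
Step 4: flows [3->0,1->2,3->2] -> levels [1 1 2 0]
  -> period-2 cycle: step 4 state = step 2 state
  -> state at step 6: (6-2) mod 2 = 0, same as step 2 -> [1 1 2 0]

Answer: 1 1 2 0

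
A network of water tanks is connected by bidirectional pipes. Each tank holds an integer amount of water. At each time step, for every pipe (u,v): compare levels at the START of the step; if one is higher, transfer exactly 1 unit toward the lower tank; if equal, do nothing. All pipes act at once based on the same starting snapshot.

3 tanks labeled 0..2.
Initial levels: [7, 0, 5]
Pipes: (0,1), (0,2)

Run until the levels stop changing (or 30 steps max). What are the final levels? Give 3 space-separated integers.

Step 1: flows [0->1,0->2] -> levels [5 1 6]
Step 2: flows [0->1,2->0] -> levels [5 2 5]
Step 3: flows [0->1,0=2] -> levels [4 3 5]
Step 4: flows [0->1,2->0] -> levels [4 4 4]
Step 5: flows [0=1,0=2] -> levels [4 4 4]
  -> stable (no change)

Answer: 4 4 4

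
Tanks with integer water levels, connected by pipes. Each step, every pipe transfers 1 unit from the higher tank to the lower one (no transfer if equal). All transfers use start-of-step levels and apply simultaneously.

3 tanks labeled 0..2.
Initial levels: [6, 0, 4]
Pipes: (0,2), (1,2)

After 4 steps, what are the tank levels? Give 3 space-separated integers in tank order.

Step 1: flows [0->2,2->1] -> levels [5 1 4]
Step 2: flows [0->2,2->1] -> levels [4 2 4]
Step 3: flows [0=2,2->1] -> levels [4 3 3]
Step 4: flows [0->2,1=2] -> levels [3 3 4]

Answer: 3 3 4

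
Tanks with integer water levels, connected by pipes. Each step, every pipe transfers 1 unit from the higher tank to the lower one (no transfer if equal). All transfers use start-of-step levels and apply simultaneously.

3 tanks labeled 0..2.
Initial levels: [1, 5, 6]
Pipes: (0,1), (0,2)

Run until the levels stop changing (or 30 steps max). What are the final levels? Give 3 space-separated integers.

Answer: 5 3 4

Derivation:
Step 1: flows [1->0,2->0] -> levels [3 4 5]
Step 2: flows [1->0,2->0] -> levels [5 3 4]
Step 3: flows [0->1,0->2] -> levels [3 4 5]
  -> period-2 cycle: step 3 state = step 1 state; never stabilizes
  -> state at step 30: (30-1) mod 2 = 1, same as step 2 -> [5 3 4]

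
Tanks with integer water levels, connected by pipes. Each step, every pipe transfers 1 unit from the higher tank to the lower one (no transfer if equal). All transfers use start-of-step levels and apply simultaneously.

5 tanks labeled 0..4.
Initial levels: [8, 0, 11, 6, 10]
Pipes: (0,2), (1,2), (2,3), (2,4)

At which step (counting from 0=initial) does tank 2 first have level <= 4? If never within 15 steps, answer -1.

Answer: -1

Derivation:
Step 1: flows [2->0,2->1,2->3,2->4] -> levels [9 1 7 7 11]
Step 2: flows [0->2,2->1,2=3,4->2] -> levels [8 2 8 7 10]
Step 3: flows [0=2,2->1,2->3,4->2] -> levels [8 3 7 8 9]
Step 4: flows [0->2,2->1,3->2,4->2] -> levels [7 4 9 7 8]
Step 5: flows [2->0,2->1,2->3,2->4] -> levels [8 5 5 8 9]
Step 6: flows [0->2,1=2,3->2,4->2] -> levels [7 5 8 7 8]
Step 7: flows [2->0,2->1,2->3,2=4] -> levels [8 6 5 8 8]
Step 8: flows [0->2,1->2,3->2,4->2] -> levels [7 5 9 7 7]
Step 9: flows [2->0,2->1,2->3,2->4] -> levels [8 6 5 8 8]
  -> period-2 cycle (repeats step 7); tank 2 never drops to <=4
Tank 2 never reaches <=4 within 15 steps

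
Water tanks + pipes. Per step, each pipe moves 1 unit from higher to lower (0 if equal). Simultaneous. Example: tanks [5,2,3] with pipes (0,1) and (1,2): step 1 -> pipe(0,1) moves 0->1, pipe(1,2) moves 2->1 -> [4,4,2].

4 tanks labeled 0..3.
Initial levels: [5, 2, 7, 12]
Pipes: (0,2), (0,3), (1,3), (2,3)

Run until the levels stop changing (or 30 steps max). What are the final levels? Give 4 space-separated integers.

Step 1: flows [2->0,3->0,3->1,3->2] -> levels [7 3 7 9]
Step 2: flows [0=2,3->0,3->1,3->2] -> levels [8 4 8 6]
Step 3: flows [0=2,0->3,3->1,2->3] -> levels [7 5 7 7]
Step 4: flows [0=2,0=3,3->1,2=3] -> levels [7 6 7 6]
Step 5: flows [0=2,0->3,1=3,2->3] -> levels [6 6 6 8]
Step 6: flows [0=2,3->0,3->1,3->2] -> levels [7 7 7 5]
Step 7: flows [0=2,0->3,1->3,2->3] -> levels [6 6 6 8]
  -> period-2 cycle: step 7 state = step 5 state; never stabilizes
  -> state at step 30: (30-5) mod 2 = 1, same as step 6 -> [7 7 7 5]

Answer: 7 7 7 5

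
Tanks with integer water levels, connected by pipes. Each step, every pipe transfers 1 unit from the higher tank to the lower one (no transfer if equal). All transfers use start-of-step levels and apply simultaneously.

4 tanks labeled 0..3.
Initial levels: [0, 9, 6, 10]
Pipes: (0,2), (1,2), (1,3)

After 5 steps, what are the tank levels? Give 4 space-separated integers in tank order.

Answer: 5 7 6 7

Derivation:
Step 1: flows [2->0,1->2,3->1] -> levels [1 9 6 9]
Step 2: flows [2->0,1->2,1=3] -> levels [2 8 6 9]
Step 3: flows [2->0,1->2,3->1] -> levels [3 8 6 8]
Step 4: flows [2->0,1->2,1=3] -> levels [4 7 6 8]
Step 5: flows [2->0,1->2,3->1] -> levels [5 7 6 7]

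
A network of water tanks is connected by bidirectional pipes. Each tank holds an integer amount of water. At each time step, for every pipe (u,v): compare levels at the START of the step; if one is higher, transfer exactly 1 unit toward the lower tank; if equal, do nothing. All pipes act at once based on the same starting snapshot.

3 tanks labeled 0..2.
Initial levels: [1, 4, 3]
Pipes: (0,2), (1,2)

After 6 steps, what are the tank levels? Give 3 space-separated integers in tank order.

Answer: 3 3 2

Derivation:
Step 1: flows [2->0,1->2] -> levels [2 3 3]
Step 2: flows [2->0,1=2] -> levels [3 3 2]
Step 3: flows [0->2,1->2] -> levels [2 2 4]
Step 4: flows [2->0,2->1] -> levels [3 3 2]
  -> period-2 cycle: step 4 state = step 2 state
  -> state at step 6: (6-2) mod 2 = 0, same as step 2 -> [3 3 2]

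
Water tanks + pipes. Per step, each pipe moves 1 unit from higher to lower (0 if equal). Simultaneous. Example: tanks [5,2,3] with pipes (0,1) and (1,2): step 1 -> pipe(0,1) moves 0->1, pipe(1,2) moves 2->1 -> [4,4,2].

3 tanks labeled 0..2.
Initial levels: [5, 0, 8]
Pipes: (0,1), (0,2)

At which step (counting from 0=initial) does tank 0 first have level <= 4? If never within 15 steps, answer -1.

Answer: 4

Derivation:
Step 1: flows [0->1,2->0] -> levels [5 1 7]
Step 2: flows [0->1,2->0] -> levels [5 2 6]
Step 3: flows [0->1,2->0] -> levels [5 3 5]
Step 4: flows [0->1,0=2] -> levels [4 4 5]
Tank 0 first reaches <=4 at step 4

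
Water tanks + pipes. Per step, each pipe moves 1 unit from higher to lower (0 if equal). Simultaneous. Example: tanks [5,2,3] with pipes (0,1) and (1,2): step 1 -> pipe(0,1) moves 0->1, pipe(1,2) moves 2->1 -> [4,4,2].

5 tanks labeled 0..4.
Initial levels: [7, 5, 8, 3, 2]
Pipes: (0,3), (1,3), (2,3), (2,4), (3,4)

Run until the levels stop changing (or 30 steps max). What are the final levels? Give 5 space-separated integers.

Step 1: flows [0->3,1->3,2->3,2->4,3->4] -> levels [6 4 6 5 4]
Step 2: flows [0->3,3->1,2->3,2->4,3->4] -> levels [5 5 4 5 6]
Step 3: flows [0=3,1=3,3->2,4->2,4->3] -> levels [5 5 6 5 4]
Step 4: flows [0=3,1=3,2->3,2->4,3->4] -> levels [5 5 4 5 6]
  -> period-2 cycle: step 4 state = step 2 state; never stabilizes
  -> state at step 30: (30-2) mod 2 = 0, same as step 2 -> [5 5 4 5 6]

Answer: 5 5 4 5 6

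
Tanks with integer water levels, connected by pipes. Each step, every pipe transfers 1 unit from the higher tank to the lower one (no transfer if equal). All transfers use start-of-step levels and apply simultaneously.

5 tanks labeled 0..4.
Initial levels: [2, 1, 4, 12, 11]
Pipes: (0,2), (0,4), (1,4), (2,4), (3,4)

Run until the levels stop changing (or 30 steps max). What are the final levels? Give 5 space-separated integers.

Step 1: flows [2->0,4->0,4->1,4->2,3->4] -> levels [4 2 4 11 9]
Step 2: flows [0=2,4->0,4->1,4->2,3->4] -> levels [5 3 5 10 7]
Step 3: flows [0=2,4->0,4->1,4->2,3->4] -> levels [6 4 6 9 5]
Step 4: flows [0=2,0->4,4->1,2->4,3->4] -> levels [5 5 5 8 7]
Step 5: flows [0=2,4->0,4->1,4->2,3->4] -> levels [6 6 6 7 5]
Step 6: flows [0=2,0->4,1->4,2->4,3->4] -> levels [5 5 5 6 9]
Step 7: flows [0=2,4->0,4->1,4->2,4->3] -> levels [6 6 6 7 5]
  -> period-2 cycle: step 7 state = step 5 state; never stabilizes
  -> state at step 30: (30-5) mod 2 = 1, same as step 6 -> [5 5 5 6 9]

Answer: 5 5 5 6 9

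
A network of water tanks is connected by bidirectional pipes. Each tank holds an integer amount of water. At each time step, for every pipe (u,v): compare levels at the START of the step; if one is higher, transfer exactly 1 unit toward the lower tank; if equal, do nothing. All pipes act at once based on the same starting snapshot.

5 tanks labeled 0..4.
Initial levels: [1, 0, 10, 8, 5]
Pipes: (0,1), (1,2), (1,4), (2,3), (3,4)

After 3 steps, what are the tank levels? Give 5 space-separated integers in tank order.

Answer: 2 5 6 6 5

Derivation:
Step 1: flows [0->1,2->1,4->1,2->3,3->4] -> levels [0 3 8 8 5]
Step 2: flows [1->0,2->1,4->1,2=3,3->4] -> levels [1 4 7 7 5]
Step 3: flows [1->0,2->1,4->1,2=3,3->4] -> levels [2 5 6 6 5]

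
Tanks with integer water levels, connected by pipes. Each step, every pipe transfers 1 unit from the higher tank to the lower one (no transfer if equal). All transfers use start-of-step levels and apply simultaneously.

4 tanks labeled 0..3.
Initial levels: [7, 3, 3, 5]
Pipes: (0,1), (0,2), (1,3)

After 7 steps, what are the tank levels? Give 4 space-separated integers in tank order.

Answer: 5 5 4 4

Derivation:
Step 1: flows [0->1,0->2,3->1] -> levels [5 5 4 4]
Step 2: flows [0=1,0->2,1->3] -> levels [4 4 5 5]
Step 3: flows [0=1,2->0,3->1] -> levels [5 5 4 4]
  -> period-2 cycle: step 3 state = step 1 state
  -> state at step 7: (7-1) mod 2 = 0, same as step 1 -> [5 5 4 4]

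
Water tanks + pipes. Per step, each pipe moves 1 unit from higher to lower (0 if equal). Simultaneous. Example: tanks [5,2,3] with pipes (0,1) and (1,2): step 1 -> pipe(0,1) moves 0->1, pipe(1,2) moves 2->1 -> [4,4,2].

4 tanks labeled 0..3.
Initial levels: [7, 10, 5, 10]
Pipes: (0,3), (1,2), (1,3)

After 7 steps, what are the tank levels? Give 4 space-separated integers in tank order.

Step 1: flows [3->0,1->2,1=3] -> levels [8 9 6 9]
Step 2: flows [3->0,1->2,1=3] -> levels [9 8 7 8]
Step 3: flows [0->3,1->2,1=3] -> levels [8 7 8 9]
Step 4: flows [3->0,2->1,3->1] -> levels [9 9 7 7]
Step 5: flows [0->3,1->2,1->3] -> levels [8 7 8 9]
  -> period-2 cycle: step 5 state = step 3 state
  -> state at step 7: (7-3) mod 2 = 0, same as step 3 -> [8 7 8 9]

Answer: 8 7 8 9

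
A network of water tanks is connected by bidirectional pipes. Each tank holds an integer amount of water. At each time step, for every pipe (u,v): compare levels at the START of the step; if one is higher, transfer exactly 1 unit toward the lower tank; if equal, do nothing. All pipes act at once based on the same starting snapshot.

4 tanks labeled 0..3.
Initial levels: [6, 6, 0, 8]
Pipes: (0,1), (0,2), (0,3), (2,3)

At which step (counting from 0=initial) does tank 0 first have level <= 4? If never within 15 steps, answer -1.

Answer: -1

Derivation:
Step 1: flows [0=1,0->2,3->0,3->2] -> levels [6 6 2 6]
Step 2: flows [0=1,0->2,0=3,3->2] -> levels [5 6 4 5]
Step 3: flows [1->0,0->2,0=3,3->2] -> levels [5 5 6 4]
Step 4: flows [0=1,2->0,0->3,2->3] -> levels [5 5 4 6]
Step 5: flows [0=1,0->2,3->0,3->2] -> levels [5 5 6 4]
  -> period-2 cycle (repeats step 3); tank 0 never drops to <=4
Tank 0 never reaches <=4 within 15 steps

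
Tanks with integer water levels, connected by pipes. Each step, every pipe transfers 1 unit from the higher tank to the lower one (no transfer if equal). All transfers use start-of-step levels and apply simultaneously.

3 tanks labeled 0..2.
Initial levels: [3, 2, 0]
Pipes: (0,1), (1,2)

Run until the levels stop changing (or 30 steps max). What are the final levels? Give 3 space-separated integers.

Answer: 2 1 2

Derivation:
Step 1: flows [0->1,1->2] -> levels [2 2 1]
Step 2: flows [0=1,1->2] -> levels [2 1 2]
Step 3: flows [0->1,2->1] -> levels [1 3 1]
Step 4: flows [1->0,1->2] -> levels [2 1 2]
  -> period-2 cycle: step 4 state = step 2 state; never stabilizes
  -> state at step 30: (30-2) mod 2 = 0, same as step 2 -> [2 1 2]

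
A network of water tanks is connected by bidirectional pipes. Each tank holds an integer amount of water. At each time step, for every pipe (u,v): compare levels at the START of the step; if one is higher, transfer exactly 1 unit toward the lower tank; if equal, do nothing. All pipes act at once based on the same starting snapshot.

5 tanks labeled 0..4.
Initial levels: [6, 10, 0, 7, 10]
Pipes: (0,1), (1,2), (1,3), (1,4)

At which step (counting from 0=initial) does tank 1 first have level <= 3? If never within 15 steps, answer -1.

Step 1: flows [1->0,1->2,1->3,1=4] -> levels [7 7 1 8 10]
Step 2: flows [0=1,1->2,3->1,4->1] -> levels [7 8 2 7 9]
Step 3: flows [1->0,1->2,1->3,4->1] -> levels [8 6 3 8 8]
Step 4: flows [0->1,1->2,3->1,4->1] -> levels [7 8 4 7 7]
Step 5: flows [1->0,1->2,1->3,1->4] -> levels [8 4 5 8 8]
Step 6: flows [0->1,2->1,3->1,4->1] -> levels [7 8 4 7 7]
  -> period-2 cycle (repeats step 4); tank 1 never drops to <=3
Tank 1 never reaches <=3 within 15 steps

Answer: -1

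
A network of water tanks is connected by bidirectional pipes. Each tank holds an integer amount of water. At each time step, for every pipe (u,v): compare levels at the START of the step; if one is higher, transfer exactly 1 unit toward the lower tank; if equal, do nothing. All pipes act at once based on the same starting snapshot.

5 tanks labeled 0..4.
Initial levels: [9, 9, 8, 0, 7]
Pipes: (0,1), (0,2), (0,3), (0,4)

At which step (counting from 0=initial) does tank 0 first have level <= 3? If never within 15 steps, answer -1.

Answer: -1

Derivation:
Step 1: flows [0=1,0->2,0->3,0->4] -> levels [6 9 9 1 8]
Step 2: flows [1->0,2->0,0->3,4->0] -> levels [8 8 8 2 7]
Step 3: flows [0=1,0=2,0->3,0->4] -> levels [6 8 8 3 8]
Step 4: flows [1->0,2->0,0->3,4->0] -> levels [8 7 7 4 7]
Step 5: flows [0->1,0->2,0->3,0->4] -> levels [4 8 8 5 8]
Step 6: flows [1->0,2->0,3->0,4->0] -> levels [8 7 7 4 7]
  -> period-2 cycle (repeats step 4); tank 0 never drops to <=3
Tank 0 never reaches <=3 within 15 steps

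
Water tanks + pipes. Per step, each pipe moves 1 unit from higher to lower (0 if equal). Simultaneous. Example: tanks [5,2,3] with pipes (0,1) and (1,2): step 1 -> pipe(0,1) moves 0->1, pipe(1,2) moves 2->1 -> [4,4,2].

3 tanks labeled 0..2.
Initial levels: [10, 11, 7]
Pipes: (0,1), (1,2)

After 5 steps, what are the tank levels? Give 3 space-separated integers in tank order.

Step 1: flows [1->0,1->2] -> levels [11 9 8]
Step 2: flows [0->1,1->2] -> levels [10 9 9]
Step 3: flows [0->1,1=2] -> levels [9 10 9]
Step 4: flows [1->0,1->2] -> levels [10 8 10]
Step 5: flows [0->1,2->1] -> levels [9 10 9]

Answer: 9 10 9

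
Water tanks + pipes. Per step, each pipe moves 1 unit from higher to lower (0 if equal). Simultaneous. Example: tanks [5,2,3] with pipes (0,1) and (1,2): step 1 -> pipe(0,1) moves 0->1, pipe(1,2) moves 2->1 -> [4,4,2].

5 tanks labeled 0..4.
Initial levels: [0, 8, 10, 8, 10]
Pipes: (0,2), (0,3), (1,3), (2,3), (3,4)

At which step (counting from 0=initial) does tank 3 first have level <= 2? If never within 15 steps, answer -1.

Step 1: flows [2->0,3->0,1=3,2->3,4->3] -> levels [2 8 8 9 9]
Step 2: flows [2->0,3->0,3->1,3->2,3=4] -> levels [4 9 8 6 9]
Step 3: flows [2->0,3->0,1->3,2->3,4->3] -> levels [6 8 6 8 8]
Step 4: flows [0=2,3->0,1=3,3->2,3=4] -> levels [7 8 7 6 8]
Step 5: flows [0=2,0->3,1->3,2->3,4->3] -> levels [6 7 6 10 7]
Step 6: flows [0=2,3->0,3->1,3->2,3->4] -> levels [7 8 7 6 8]
  -> period-2 cycle (repeats step 4); tank 3 never drops to <=2
Tank 3 never reaches <=2 within 15 steps

Answer: -1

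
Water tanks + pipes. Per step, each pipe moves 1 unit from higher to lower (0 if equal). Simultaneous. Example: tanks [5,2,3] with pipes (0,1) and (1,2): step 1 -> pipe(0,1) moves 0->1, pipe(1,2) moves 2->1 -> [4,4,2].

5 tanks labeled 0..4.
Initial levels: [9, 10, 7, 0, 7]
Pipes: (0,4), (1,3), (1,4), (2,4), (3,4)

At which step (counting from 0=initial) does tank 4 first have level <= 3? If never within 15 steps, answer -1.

Answer: -1

Derivation:
Step 1: flows [0->4,1->3,1->4,2=4,4->3] -> levels [8 8 7 2 8]
Step 2: flows [0=4,1->3,1=4,4->2,4->3] -> levels [8 7 8 4 6]
Step 3: flows [0->4,1->3,1->4,2->4,4->3] -> levels [7 5 7 6 8]
Step 4: flows [4->0,3->1,4->1,4->2,4->3] -> levels [8 7 8 6 4]
Step 5: flows [0->4,1->3,1->4,2->4,3->4] -> levels [7 5 7 6 8]
  -> period-2 cycle (repeats step 3); tank 4 never drops to <=3
Tank 4 never reaches <=3 within 15 steps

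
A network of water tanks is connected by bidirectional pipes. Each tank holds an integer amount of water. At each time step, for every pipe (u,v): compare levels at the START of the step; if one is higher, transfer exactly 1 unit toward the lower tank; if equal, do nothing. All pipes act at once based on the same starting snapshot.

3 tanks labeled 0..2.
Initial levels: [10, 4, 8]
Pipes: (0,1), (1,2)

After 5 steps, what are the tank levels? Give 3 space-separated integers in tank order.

Step 1: flows [0->1,2->1] -> levels [9 6 7]
Step 2: flows [0->1,2->1] -> levels [8 8 6]
Step 3: flows [0=1,1->2] -> levels [8 7 7]
Step 4: flows [0->1,1=2] -> levels [7 8 7]
Step 5: flows [1->0,1->2] -> levels [8 6 8]

Answer: 8 6 8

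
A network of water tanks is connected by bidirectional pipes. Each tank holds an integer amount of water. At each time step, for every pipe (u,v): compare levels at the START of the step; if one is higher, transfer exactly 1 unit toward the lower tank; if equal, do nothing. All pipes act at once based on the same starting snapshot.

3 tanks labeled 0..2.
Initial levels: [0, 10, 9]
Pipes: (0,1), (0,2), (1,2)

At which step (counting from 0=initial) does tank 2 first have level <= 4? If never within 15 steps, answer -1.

Answer: -1

Derivation:
Step 1: flows [1->0,2->0,1->2] -> levels [2 8 9]
Step 2: flows [1->0,2->0,2->1] -> levels [4 8 7]
Step 3: flows [1->0,2->0,1->2] -> levels [6 6 7]
Step 4: flows [0=1,2->0,2->1] -> levels [7 7 5]
Step 5: flows [0=1,0->2,1->2] -> levels [6 6 7]
  -> period-2 cycle (repeats step 3); tank 2 never drops to <=4
Tank 2 never reaches <=4 within 15 steps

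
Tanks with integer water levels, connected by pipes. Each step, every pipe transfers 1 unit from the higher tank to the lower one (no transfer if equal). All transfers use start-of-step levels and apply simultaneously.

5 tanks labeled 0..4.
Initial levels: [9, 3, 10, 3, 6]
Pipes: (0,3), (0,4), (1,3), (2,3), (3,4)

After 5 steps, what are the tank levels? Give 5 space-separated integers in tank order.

Step 1: flows [0->3,0->4,1=3,2->3,4->3] -> levels [7 3 9 6 6]
Step 2: flows [0->3,0->4,3->1,2->3,3=4] -> levels [5 4 8 7 7]
Step 3: flows [3->0,4->0,3->1,2->3,3=4] -> levels [7 5 7 6 6]
Step 4: flows [0->3,0->4,3->1,2->3,3=4] -> levels [5 6 6 7 7]
Step 5: flows [3->0,4->0,3->1,3->2,3=4] -> levels [7 7 7 4 6]

Answer: 7 7 7 4 6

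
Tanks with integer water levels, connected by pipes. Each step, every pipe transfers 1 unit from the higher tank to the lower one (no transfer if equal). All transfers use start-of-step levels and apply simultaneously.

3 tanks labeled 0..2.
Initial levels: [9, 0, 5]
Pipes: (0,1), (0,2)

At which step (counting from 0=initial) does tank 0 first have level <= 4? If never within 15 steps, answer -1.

Answer: 5

Derivation:
Step 1: flows [0->1,0->2] -> levels [7 1 6]
Step 2: flows [0->1,0->2] -> levels [5 2 7]
Step 3: flows [0->1,2->0] -> levels [5 3 6]
Step 4: flows [0->1,2->0] -> levels [5 4 5]
Step 5: flows [0->1,0=2] -> levels [4 5 5]
Tank 0 first reaches <=4 at step 5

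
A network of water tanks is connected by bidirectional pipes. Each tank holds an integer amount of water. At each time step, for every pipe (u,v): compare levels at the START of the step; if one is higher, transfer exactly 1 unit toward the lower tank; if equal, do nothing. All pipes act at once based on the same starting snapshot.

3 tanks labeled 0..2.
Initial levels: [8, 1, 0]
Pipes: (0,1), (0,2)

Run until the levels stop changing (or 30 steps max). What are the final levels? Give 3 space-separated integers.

Step 1: flows [0->1,0->2] -> levels [6 2 1]
Step 2: flows [0->1,0->2] -> levels [4 3 2]
Step 3: flows [0->1,0->2] -> levels [2 4 3]
Step 4: flows [1->0,2->0] -> levels [4 3 2]
  -> period-2 cycle: step 4 state = step 2 state; never stabilizes
  -> state at step 30: (30-2) mod 2 = 0, same as step 2 -> [4 3 2]

Answer: 4 3 2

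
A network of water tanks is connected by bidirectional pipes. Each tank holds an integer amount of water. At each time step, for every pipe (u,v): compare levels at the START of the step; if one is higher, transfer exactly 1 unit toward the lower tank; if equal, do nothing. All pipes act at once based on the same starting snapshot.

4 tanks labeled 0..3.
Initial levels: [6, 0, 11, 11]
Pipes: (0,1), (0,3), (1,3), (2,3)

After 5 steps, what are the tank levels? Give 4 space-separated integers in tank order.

Answer: 6 6 7 9

Derivation:
Step 1: flows [0->1,3->0,3->1,2=3] -> levels [6 2 11 9]
Step 2: flows [0->1,3->0,3->1,2->3] -> levels [6 4 10 8]
Step 3: flows [0->1,3->0,3->1,2->3] -> levels [6 6 9 7]
Step 4: flows [0=1,3->0,3->1,2->3] -> levels [7 7 8 6]
Step 5: flows [0=1,0->3,1->3,2->3] -> levels [6 6 7 9]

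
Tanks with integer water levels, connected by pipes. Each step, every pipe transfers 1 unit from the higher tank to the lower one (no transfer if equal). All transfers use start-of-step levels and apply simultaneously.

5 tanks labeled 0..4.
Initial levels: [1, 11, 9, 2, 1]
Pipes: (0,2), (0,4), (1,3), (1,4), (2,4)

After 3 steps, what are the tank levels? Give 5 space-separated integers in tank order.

Answer: 5 5 3 5 6

Derivation:
Step 1: flows [2->0,0=4,1->3,1->4,2->4] -> levels [2 9 7 3 3]
Step 2: flows [2->0,4->0,1->3,1->4,2->4] -> levels [4 7 5 4 4]
Step 3: flows [2->0,0=4,1->3,1->4,2->4] -> levels [5 5 3 5 6]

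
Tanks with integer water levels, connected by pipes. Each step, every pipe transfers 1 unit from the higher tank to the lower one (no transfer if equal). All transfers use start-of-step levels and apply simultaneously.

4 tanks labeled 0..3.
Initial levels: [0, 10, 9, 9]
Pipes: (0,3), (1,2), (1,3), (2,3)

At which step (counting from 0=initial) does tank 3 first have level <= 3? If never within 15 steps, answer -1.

Step 1: flows [3->0,1->2,1->3,2=3] -> levels [1 8 10 9]
Step 2: flows [3->0,2->1,3->1,2->3] -> levels [2 10 8 8]
Step 3: flows [3->0,1->2,1->3,2=3] -> levels [3 8 9 8]
Step 4: flows [3->0,2->1,1=3,2->3] -> levels [4 9 7 8]
Step 5: flows [3->0,1->2,1->3,3->2] -> levels [5 7 9 7]
Step 6: flows [3->0,2->1,1=3,2->3] -> levels [6 8 7 7]
Step 7: flows [3->0,1->2,1->3,2=3] -> levels [7 6 8 7]
Step 8: flows [0=3,2->1,3->1,2->3] -> levels [7 8 6 7]
Step 9: flows [0=3,1->2,1->3,3->2] -> levels [7 6 8 7]
  -> period-2 cycle (repeats step 7); tank 3 never drops to <=3
Tank 3 never reaches <=3 within 15 steps

Answer: -1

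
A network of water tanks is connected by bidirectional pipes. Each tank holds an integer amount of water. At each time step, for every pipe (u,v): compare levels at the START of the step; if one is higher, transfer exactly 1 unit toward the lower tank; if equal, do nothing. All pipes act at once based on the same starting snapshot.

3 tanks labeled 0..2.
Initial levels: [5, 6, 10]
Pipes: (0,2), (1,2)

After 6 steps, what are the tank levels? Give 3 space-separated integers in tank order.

Answer: 7 8 6

Derivation:
Step 1: flows [2->0,2->1] -> levels [6 7 8]
Step 2: flows [2->0,2->1] -> levels [7 8 6]
Step 3: flows [0->2,1->2] -> levels [6 7 8]
  -> period-2 cycle: step 3 state = step 1 state
  -> state at step 6: (6-1) mod 2 = 1, same as step 2 -> [7 8 6]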